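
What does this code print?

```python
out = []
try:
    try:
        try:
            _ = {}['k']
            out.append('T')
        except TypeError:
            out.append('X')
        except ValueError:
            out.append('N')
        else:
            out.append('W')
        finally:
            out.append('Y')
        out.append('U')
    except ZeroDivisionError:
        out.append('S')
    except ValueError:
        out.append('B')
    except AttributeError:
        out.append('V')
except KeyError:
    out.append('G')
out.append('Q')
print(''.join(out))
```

Execution trace: 'Y' (inner finally) → 'G' (outer except KeyError) → 'Q' (after the try/except). Output: YGQ

Answer: YGQ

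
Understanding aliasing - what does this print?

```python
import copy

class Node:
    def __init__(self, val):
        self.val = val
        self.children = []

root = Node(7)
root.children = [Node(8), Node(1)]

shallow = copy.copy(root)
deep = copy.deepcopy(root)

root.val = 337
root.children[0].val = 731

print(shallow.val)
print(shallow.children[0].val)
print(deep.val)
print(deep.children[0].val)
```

Key concept: deep copy with custom objects.
Step by step:
`root = Node(7)` → root = Node(val=7, children=[])
`root.children = [Node(8), Node(1)]` → root = Node(val=7, children=[Node(val=8, children=[]), Node(val=1, children=[])])
`shallow = copy.copy(root)` → shallow = Node(val=7, children=[Node(val=8, children=[]), Node(val=1, children=[])])
`deep = copy.deepcopy(root)` → deep = Node(val=7, children=[Node(val=8, children=[]), Node(val=1, children=[])])
`root.val = 337` → root = Node(val=337, children=[Node(val=8, children=[]), Node(val=1, children=[])])
`root.children[0].val = 731` → root = Node(val=337, children=[Node(val=731, children=[]), Node(val=1, children=[])]); shallow = Node(val=7, children=[Node(val=731, children=[]), Node(val=1, children=[])])
`print(shallow.val)` → prints 7
`print(shallow.children[0].val)` → prints 731
`print(deep.val)` → prints 7
`print(deep.children[0].val)` → prints 8

Answer:
7
731
7
8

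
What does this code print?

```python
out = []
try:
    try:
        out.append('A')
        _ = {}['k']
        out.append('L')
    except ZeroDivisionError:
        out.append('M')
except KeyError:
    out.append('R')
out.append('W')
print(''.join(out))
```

Execution trace: 'A' (try body) → 'R' (outer except KeyError) → 'W' (after the try/except). Output: ARW

Answer: ARW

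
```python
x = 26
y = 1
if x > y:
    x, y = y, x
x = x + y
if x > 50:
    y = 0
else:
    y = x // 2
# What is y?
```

Trace:
`x = 26` → x = 26
`y = 1` → y = 1
`if x > y: ...` → x > y is True → x = 1; y = 26
`x = x + y` → x = 27
`if x > 50: ...` → x > 50 is False, take else branch → y = 13
So y = 13

Answer: 13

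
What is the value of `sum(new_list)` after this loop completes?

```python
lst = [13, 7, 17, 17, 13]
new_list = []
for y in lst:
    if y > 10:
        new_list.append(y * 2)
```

Sum of doubled values > 10
`new_list` takes the values: [] → [26] → [26, 34] → [26, 34, 34] → [26, 34, 34, 26]
So `sum(new_list)` = 120

Answer: 120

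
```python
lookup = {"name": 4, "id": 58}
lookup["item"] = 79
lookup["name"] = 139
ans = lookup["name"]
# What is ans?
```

Trace:
`lookup = {"name": 4, "id": 58}` → lookup = {'name': 4, 'id': 58}
`lookup["item"] = 79` → lookup = {'name': 4, 'id': 58, 'item': 79}
`lookup["name"] = 139` → lookup = {'name': 139, 'id': 58, 'item': 79}
`ans = lookup["name"]` → ans = 139
So ans = 139

Answer: 139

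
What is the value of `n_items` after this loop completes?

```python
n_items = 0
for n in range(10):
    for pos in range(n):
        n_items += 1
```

Triangle number: 0+1+2+...+9
`n_items` takes the values: 0 → 1 → 2 → 3 → 4 → 5 → 6 → 7 → 8 → 9 → 10 → 11 → 12 → 13 → 14 → 15 → 16 → 17 → 18 → 19 → 20 → 21 → 22 → 23 → 24 → 25 → 26 → 27 → 28 → 29 → … → 41 → 42 → 43 → 44 → 45

Answer: 45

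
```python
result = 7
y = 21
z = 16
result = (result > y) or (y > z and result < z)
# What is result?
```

Trace:
`result = 7` → result = 7
`y = 21` → y = 21
`z = 16` → z = 16
`result = (result > y) or (y > z and result < z)` → result = True
So result = True

Answer: True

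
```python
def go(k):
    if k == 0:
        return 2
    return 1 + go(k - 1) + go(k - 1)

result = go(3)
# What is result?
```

go(k) = 1 + 2·go(k-1), go(0)=2. Closed form: (2+1)·2^3 - 1 = 23.

Answer: 23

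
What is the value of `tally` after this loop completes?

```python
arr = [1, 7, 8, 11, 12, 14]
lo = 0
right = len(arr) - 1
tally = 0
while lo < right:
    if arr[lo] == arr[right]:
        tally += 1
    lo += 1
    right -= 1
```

Count matching pairs from ends
`tally` takes the values: 0

Answer: 0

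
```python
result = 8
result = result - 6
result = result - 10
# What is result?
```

Trace:
`result = 8` → result = 8
`result = result - 6` → result = 2
`result = result - 10` → result = -8
So result = -8

Answer: -8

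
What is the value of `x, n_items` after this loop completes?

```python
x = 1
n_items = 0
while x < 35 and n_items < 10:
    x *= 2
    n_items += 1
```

Double until >= 35 or 10 iterations
`x, n_items` takes the values: (1, 0) → (2, 0) → (2, 1) → (4, 1) → (4, 2) → (8, 2) → (8, 3) → (16, 3) → (16, 4) → (32, 4) → (32, 5) → (64, 5) → (64, 6)

Answer: 64, 6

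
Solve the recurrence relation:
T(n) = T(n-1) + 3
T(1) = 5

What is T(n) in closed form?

Unrolling: T(n) = T(1) + 3·(n-1) = 5 + 3(n-1) = 3n + 2.

Answer: T(n) = 3n + 2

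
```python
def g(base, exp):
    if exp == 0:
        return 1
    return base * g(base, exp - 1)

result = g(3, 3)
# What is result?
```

g(3, 3) = 3 * 3 * 3 = 27

Answer: 27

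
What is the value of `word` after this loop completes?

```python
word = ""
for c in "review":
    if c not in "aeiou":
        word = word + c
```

Remove vowels from 'review'
`word` takes the values: "" → "r" → "rv" → "rvw"

Answer: "rvw"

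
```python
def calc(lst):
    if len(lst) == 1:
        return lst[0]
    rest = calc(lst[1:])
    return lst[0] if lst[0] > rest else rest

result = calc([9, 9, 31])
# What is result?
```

Recursive max over [9, 9, 31] = 31

Answer: 31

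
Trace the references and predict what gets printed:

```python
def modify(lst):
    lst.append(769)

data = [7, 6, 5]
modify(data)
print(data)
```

Key concept: function modifies passed list.
Step by step:
`data = [7, 6, 5]` → data = [7, 6, 5]
`modify(data)` → data = [7, 6, 5, 769]
`print(data)` → prints [7, 6, 5, 769]

Answer: [7, 6, 5, 769]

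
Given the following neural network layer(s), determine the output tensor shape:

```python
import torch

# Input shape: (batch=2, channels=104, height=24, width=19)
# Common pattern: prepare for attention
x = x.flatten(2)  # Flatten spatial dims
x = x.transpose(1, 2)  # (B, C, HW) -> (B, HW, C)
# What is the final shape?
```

Input: (2, 104, 24, 19) -> after flatten(2): (2, 104, 456) -> Output: (2, 456, 104)

Answer: (2, 456, 104)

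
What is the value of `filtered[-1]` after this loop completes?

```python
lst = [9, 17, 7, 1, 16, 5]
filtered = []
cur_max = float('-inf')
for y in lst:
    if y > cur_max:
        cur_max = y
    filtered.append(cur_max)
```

Running max ends at 17
`filtered` takes the values: [] → [9] → [9, 17] → [9, 17, 17] → [9, 17, 17, 17] → [9, 17, 17, 17, 17] → [9, 17, 17, 17, 17, 17]
So `filtered[-1]` = 17

Answer: 17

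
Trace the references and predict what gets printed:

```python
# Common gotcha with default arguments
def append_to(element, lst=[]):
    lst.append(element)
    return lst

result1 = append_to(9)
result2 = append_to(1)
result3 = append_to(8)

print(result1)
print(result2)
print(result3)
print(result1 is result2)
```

Key concept: mutable default argument gotcha.
Step by step:
`result1 = append_to(9)` → result1 = [9]
`result2 = append_to(1)` → result1 = [9, 1] (same object as result2); result2 = [9, 1] (same object as result1)
`result3 = append_to(8)` → result1 = [9, 1, 8] (same object as result2, result3); result2 = [9, 1, 8] (same object as result1, result3); result3 = [9, 1, 8] (same object as result1, result2)
`print(result1)` → prints [9, 1, 8]
`print(result2)` → prints [9, 1, 8]
`print(result3)` → prints [9, 1, 8]
`print(result1 is result2)` → prints True

Answer:
[9, 1, 8]
[9, 1, 8]
[9, 1, 8]
True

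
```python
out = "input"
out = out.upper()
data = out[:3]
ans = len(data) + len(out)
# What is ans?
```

Trace:
`out = "input"` → out = 'input'
`out = out.upper()` → out = 'INPUT'
`data = out[:3]` → data = 'INP'
`ans = len(data) + len(out)` → ans = 8
So ans = 8

Answer: 8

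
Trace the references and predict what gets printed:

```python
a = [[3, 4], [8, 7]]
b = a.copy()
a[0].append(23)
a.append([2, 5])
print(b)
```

Key concept: shallow copy with nested lists.
Step by step:
`a = [[3, 4], [8, 7]]` → a = [[3, 4], [8, 7]]
`b = a.copy()` → b = [[3, 4], [8, 7]]
`a[0].append(23)` → a = [[3, 4, 23], [8, 7]]; b = [[3, 4, 23], [8, 7]]
`a.append([2, 5])` → a = [[3, 4, 23], [8, 7], [2, 5]]
`print(b)` → prints [[3, 4, 23], [8, 7]]

Answer: [[3, 4, 23], [8, 7]]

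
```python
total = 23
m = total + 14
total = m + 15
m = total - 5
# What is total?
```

Trace:
`total = 23` → total = 23
`m = total + 14` → m = 37
`total = m + 15` → total = 52
`m = total - 5` → m = 47
So total = 52

Answer: 52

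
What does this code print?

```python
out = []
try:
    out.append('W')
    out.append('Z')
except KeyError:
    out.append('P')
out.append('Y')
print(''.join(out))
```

Execution trace: 'W' (try body) → 'Z' (try body, no exception) → 'Y' (after the try/except). Output: WZY

Answer: WZY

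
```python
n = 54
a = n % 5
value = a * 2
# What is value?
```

Trace:
`n = 54` → n = 54
`a = n % 5` → a = 4
`value = a * 2` → value = 8
So value = 8

Answer: 8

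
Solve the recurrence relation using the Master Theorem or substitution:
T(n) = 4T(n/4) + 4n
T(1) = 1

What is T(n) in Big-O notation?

By Master Theorem: a=4, b=4, f(n)=4n. Since log_4(4) = 1 and f(n) = Θ(n^1), Case 2 applies. T(n) = O(n log n).

Answer: O(n log n)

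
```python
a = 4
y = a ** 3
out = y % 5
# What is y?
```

Trace:
`a = 4` → a = 4
`y = a ** 3` → y = 64
`out = y % 5` → out = 4
So y = 64

Answer: 64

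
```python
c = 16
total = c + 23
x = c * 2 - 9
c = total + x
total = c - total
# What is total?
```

Trace:
`c = 16` → c = 16
`total = c + 23` → total = 39
`x = c * 2 - 9` → x = 23
`c = total + x` → c = 62
`total = c - total` → total = 23
So total = 23

Answer: 23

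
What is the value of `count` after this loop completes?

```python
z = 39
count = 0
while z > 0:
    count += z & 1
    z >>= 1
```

Count set bits in 39 (binary: 0b100111)
`count` takes the values: 0 → 1 → 2 → 3 → 4

Answer: 4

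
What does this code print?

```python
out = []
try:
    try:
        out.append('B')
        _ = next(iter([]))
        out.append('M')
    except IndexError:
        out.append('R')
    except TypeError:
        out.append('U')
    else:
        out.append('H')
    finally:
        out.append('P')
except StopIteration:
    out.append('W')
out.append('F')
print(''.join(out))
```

Execution trace: 'B' (try body) → 'P' (finally) → 'W' (outer except StopIteration) → 'F' (after the try/except). Output: BPWF

Answer: BPWF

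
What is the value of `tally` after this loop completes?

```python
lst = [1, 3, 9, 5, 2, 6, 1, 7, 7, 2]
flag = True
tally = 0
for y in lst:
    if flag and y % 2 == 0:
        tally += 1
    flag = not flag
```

Count even values at even positions
`tally` takes the values: 0 → 1

Answer: 1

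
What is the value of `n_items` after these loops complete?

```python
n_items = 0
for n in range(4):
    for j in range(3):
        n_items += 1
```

4 * 3 = 12
`n_items` takes the values: 0 → 1 → 2 → 3 → 4 → 5 → 6 → 7 → 8 → 9 → 10 → 11 → 12

Answer: 12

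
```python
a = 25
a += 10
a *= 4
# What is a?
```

Trace:
`a = 25` → a = 25
`a += 10` → a = 35
`a *= 4` → a = 140
So a = 140

Answer: 140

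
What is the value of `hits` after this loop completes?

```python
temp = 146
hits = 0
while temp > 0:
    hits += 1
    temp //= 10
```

Count digits by repeated division by 10
`hits` takes the values: 0 → 1 → 2 → 3

Answer: 3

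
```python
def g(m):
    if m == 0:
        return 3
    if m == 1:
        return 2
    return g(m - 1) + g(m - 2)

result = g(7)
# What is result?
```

Build up from base cases: g(0)=3, g(1)=2, g(2)=5, g(3)=7, g(4)=12, g(5)=19, g(6)=31, ..., g(7)=50

Answer: 50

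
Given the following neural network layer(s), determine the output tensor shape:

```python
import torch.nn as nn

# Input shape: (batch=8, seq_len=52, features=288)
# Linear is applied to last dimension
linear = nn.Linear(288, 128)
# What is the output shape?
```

Input: (8, 52, 288) -> Output: (8, 52, 128)

Answer: (8, 52, 128)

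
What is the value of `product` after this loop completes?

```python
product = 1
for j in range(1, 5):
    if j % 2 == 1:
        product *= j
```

Product of odd numbers 1 to 4
`product` takes the values: 1 → 3

Answer: 3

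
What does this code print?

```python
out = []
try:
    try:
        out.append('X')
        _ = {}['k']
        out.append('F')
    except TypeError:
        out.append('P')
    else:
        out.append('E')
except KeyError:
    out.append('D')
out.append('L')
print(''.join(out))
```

Execution trace: 'X' (try body) → 'D' (outer except KeyError) → 'L' (after the try/except). Output: XDL

Answer: XDL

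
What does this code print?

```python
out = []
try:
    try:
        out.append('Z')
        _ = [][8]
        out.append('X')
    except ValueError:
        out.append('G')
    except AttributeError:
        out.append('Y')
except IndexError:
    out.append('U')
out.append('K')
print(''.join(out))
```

Execution trace: 'Z' (try body) → 'U' (outer except IndexError) → 'K' (after the try/except). Output: ZUK

Answer: ZUK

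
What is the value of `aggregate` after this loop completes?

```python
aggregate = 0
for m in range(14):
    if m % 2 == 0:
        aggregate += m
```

Sum of even numbers 0 to 13
`aggregate` takes the values: 0 → 2 → 6 → 12 → 20 → 30 → 42

Answer: 42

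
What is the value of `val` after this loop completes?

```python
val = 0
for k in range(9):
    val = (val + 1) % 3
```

Increment mod 3, 9 times = 0
`val` takes the values: 0 → 1 → 2 → 0 → 1 → 2 → 0 → 1 → 2 → 0

Answer: 0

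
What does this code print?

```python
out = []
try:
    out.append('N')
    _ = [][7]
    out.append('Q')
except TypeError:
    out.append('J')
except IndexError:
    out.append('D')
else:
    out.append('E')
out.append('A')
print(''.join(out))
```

Execution trace: 'N' (try body) → 'D' (except IndexError) → 'A' (after the try/except). Output: NDA

Answer: NDA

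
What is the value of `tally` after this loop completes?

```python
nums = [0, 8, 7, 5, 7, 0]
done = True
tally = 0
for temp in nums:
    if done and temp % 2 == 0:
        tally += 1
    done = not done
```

Count even values at even positions
`tally` takes the values: 0 → 1

Answer: 1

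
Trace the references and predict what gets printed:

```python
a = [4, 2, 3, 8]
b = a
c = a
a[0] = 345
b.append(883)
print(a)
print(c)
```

Key concept: multiple aliases.
Step by step:
`a = [4, 2, 3, 8]` → a = [4, 2, 3, 8]
`b = a` → b = [4, 2, 3, 8] (same object as a)
`c = a` → c = [4, 2, 3, 8] (same object as a, b)
`a[0] = 345` → a = [345, 2, 3, 8] (same object as b, c); b = [345, 2, 3, 8] (same object as a, c); c = [345, 2, 3, 8] (same object as a, b)
`b.append(883)` → a = [345, 2, 3, 8, 883] (same object as b, c); b = [345, 2, 3, 8, 883] (same object as a, c); c = [345, 2, 3, 8, 883] (same object as a, b)
`print(a)` → prints [345, 2, 3, 8, 883]
`print(c)` → prints [345, 2, 3, 8, 883]

Answer:
[345, 2, 3, 8, 883]
[345, 2, 3, 8, 883]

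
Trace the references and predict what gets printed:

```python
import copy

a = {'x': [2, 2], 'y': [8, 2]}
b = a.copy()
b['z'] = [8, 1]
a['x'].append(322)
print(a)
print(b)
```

Key concept: shallow copy of dict with mutable values.
Step by step:
`a = {'x': [2, 2], 'y': [8, 2]}` → a = {'x': [2, 2], 'y': [8, 2]}
`b = a.copy()` → b = {'x': [2, 2], 'y': [8, 2]}
`b['z'] = [8, 1]` → b = {'x': [2, 2], 'y': [8, 2], 'z': [8, 1]}
`a['x'].append(322)` → a = {'x': [2, 2, 322], 'y': [8, 2]}; b = {'x': [2, 2, 322], 'y': [8, 2], 'z': [8, 1]}
`print(a)` → prints {'x': [2, 2, 322], 'y': [8, 2]}
`print(b)` → prints {'x': [2, 2, 322], 'y': [8, 2], 'z': [8, 1]}

Answer:
{'x': [2, 2, 322], 'y': [8, 2]}
{'x': [2, 2, 322], 'y': [8, 2], 'z': [8, 1]}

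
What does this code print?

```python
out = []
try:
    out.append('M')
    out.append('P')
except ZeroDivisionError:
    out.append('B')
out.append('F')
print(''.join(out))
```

Execution trace: 'M' (try body) → 'P' (try body, no exception) → 'F' (after the try/except). Output: MPF

Answer: MPF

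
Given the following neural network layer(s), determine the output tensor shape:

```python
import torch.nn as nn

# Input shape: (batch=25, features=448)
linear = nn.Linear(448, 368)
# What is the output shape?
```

Input: (25, 448) -> Output: (25, 368)

Answer: (25, 368)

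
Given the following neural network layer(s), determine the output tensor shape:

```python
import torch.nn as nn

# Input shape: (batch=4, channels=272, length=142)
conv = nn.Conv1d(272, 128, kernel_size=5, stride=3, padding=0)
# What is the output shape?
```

Input: (4, 272, 142) -> Output: (4, 128, 46)

Answer: (4, 128, 46)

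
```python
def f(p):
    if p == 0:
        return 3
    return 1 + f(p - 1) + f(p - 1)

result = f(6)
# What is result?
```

f(p) = 1 + 2·f(p-1), f(0)=3. Closed form: (3+1)·2^6 - 1 = 255.

Answer: 255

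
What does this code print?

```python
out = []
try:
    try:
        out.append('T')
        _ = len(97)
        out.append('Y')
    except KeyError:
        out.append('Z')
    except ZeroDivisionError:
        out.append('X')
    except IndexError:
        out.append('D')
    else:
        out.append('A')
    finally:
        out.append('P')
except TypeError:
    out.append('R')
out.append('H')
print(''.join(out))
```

Execution trace: 'T' (try body) → 'P' (finally) → 'R' (outer except TypeError) → 'H' (after the try/except). Output: TPRH

Answer: TPRH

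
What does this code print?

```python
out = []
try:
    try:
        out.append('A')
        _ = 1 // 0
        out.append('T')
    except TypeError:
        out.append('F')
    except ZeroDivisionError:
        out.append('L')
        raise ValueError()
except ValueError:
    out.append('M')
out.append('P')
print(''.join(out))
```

Execution trace: 'A' (inner try body) → 'L' (inner except ZeroDivisionError) → 'M' (outer except ValueError) → 'P' (after the try/except). Output: ALMP

Answer: ALMP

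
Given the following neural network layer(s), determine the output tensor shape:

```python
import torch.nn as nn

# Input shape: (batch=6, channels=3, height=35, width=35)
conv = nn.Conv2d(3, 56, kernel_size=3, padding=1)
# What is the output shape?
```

Input: (6, 3, 35, 35) -> Output: (6, 56, 35, 35)

Answer: (6, 56, 35, 35)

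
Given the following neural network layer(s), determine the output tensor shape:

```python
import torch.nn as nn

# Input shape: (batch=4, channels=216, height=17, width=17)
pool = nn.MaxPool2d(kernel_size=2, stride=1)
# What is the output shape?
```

Input: (4, 216, 17, 17) -> Output: (4, 216, 16, 16)

Answer: (4, 216, 16, 16)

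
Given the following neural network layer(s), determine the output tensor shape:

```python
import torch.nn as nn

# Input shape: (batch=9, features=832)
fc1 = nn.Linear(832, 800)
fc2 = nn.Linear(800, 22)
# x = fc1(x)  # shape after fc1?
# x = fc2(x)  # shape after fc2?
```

Input: (9, 832) -> after fc1: (9, 800) -> Output: (9, 22)

Answer: (9, 22)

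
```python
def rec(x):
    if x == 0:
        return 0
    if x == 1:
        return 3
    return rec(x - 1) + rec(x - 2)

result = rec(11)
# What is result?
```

Build up from base cases: rec(0)=0, rec(1)=3, rec(2)=3, rec(3)=6, rec(4)=9, rec(5)=15, rec(6)=24, ..., rec(11)=267

Answer: 267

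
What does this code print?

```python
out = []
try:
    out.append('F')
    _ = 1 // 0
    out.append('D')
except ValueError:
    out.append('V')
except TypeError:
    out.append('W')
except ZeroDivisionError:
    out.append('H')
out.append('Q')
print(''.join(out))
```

Execution trace: 'F' (try body) → 'H' (except ZeroDivisionError) → 'Q' (after the try/except). Output: FHQ

Answer: FHQ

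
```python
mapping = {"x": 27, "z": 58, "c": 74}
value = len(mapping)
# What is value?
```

Trace:
`mapping = {"x": 27, "z": 58, "c": 74}` → mapping = {'x': 27, 'z': 58, 'c': 74}
`value = len(mapping)` → value = 3
So value = 3

Answer: 3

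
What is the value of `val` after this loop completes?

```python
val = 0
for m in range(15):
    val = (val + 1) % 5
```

Increment mod 5, 15 times = 0
`val` takes the values: 0 → 1 → 2 → 3 → 4 → 0 → 1 → 2 → 3 → 4 → 0 → 1 → 2 → 3 → 4 → 0

Answer: 0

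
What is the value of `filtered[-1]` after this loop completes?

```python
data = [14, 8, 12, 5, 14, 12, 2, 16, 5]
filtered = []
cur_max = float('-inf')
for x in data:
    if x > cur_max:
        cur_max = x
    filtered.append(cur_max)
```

Running max ends at 16
`filtered` takes the values: [] → [14] → [14, 14] → [14, 14, 14] → [14, 14, 14, 14] → [14, 14, 14, 14, 14] → [14, 14, 14, 14, 14, 14] → [14, 14, 14, 14, 14, 14, 14] → [14, 14, 14, 14, 14, 14, 14, 16] → [14, 14, 14, 14, 14, 14, 14, 16, 16]
So `filtered[-1]` = 16

Answer: 16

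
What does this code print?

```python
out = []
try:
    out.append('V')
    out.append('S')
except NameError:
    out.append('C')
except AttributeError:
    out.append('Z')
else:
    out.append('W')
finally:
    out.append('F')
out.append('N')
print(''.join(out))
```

Execution trace: 'V' (try body) → 'S' (try body, no exception) → 'W' (else) → 'F' (finally) → 'N' (after the try/except). Output: VSWFN

Answer: VSWFN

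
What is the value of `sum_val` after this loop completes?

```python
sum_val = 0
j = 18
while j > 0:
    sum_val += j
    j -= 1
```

Sum 18 down to 1
`sum_val` takes the values: 0 → 18 → 35 → 51 → 66 → 80 → 93 → 105 → 116 → 126 → 135 → 143 → 150 → 156 → 161 → 165 → 168 → 170 → 171

Answer: 171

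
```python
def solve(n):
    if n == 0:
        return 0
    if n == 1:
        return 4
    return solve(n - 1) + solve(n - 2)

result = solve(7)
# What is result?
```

Build up from base cases: solve(0)=0, solve(1)=4, solve(2)=4, solve(3)=8, solve(4)=12, solve(5)=20, solve(6)=32, ..., solve(7)=52

Answer: 52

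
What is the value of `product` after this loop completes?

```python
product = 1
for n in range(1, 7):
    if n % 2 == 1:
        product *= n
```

Product of odd numbers 1 to 6
`product` takes the values: 1 → 3 → 15

Answer: 15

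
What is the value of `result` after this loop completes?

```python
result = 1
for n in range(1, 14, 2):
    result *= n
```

Product of 1, 3, 5, ... up to 13
`result` takes the values: 1 → 3 → 15 → 105 → 945 → 10395 → 135135

Answer: 135135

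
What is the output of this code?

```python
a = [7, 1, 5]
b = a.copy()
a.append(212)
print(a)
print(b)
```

Key concept: list.copy() creates independent copy.
Step by step:
`a = [7, 1, 5]` → a = [7, 1, 5]
`b = a.copy()` → b = [7, 1, 5]
`a.append(212)` → a = [7, 1, 5, 212]
`print(a)` → prints [7, 1, 5, 212]
`print(b)` → prints [7, 1, 5]

Answer:
[7, 1, 5, 212]
[7, 1, 5]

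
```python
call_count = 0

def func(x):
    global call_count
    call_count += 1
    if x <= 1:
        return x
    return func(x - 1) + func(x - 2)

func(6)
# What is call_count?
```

Calls(x) = 1 + Calls(x-1) + Calls(x-2); Calls(0)=Calls(1)=1. For x=6 this gives 25.

Answer: 25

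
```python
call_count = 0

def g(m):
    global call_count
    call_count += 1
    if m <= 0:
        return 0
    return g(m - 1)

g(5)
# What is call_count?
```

Linear recursion stepping by 1: 6 calls from m=5 down to ≤0.

Answer: 6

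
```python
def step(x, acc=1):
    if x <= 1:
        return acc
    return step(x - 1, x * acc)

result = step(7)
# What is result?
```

Accumulator trace (n, acc): (7, 1) -> (6, 7) -> (5, 42) -> (4, 210) -> (3, 840) -> (2, 2520) -> (1, 5040) -> return 5040

Answer: 5040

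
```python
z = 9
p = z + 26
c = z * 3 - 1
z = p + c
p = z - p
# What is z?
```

Trace:
`z = 9` → z = 9
`p = z + 26` → p = 35
`c = z * 3 - 1` → c = 26
`z = p + c` → z = 61
`p = z - p` → p = 26
So z = 61

Answer: 61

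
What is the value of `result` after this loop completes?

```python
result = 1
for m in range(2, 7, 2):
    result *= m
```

Product of even numbers 2 to 6
`result` takes the values: 1 → 2 → 8 → 48

Answer: 48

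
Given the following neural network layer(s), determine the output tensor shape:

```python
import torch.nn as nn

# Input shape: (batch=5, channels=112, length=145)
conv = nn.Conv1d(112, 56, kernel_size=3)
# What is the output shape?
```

Input: (5, 112, 145) -> Output: (5, 56, 143)

Answer: (5, 56, 143)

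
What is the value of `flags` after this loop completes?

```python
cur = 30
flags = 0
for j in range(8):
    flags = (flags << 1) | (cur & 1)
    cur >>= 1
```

Reverse lowest 8 bits of 30
`flags` takes the values: 0 → 1 → 3 → 7 → 15 → 30 → 60 → 120

Answer: 120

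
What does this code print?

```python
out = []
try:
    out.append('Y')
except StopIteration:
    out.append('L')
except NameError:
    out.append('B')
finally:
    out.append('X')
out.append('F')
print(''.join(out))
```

Execution trace: 'Y' (try body, no exception) → 'X' (finally) → 'F' (after the try/except). Output: YXF

Answer: YXF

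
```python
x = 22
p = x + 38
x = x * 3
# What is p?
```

Trace:
`x = 22` → x = 22
`p = x + 38` → p = 60
`x = x * 3` → x = 66
So p = 60

Answer: 60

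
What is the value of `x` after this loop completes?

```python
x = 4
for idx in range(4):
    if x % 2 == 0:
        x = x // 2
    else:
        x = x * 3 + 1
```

Collatz-style transformation from 4
`x` takes the values: 4 → 2 → 1 → 4 → 2

Answer: 2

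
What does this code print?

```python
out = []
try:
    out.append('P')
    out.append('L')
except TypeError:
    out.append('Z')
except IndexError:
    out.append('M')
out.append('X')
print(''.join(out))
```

Execution trace: 'P' (try body) → 'L' (try body, no exception) → 'X' (after the try/except). Output: PLX

Answer: PLX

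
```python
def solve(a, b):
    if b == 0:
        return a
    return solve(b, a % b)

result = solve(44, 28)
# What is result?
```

solve(44, 28) -> solve(28, 16) -> solve(16, 12) -> solve(12, 4) -> solve(4, 0) -> 4

Answer: 4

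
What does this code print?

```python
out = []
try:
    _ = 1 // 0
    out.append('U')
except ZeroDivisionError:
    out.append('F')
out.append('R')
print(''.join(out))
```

Execution trace: 'F' (except ZeroDivisionError) → 'R' (after the try/except). Output: FR

Answer: FR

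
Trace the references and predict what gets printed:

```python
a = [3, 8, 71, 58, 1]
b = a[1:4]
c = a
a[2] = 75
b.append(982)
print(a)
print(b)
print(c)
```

Key concept: slice vs alias.
Step by step:
`a = [3, 8, 71, 58, 1]` → a = [3, 8, 71, 58, 1]
`b = a[1:4]` → b = [8, 71, 58]
`c = a` → c = [3, 8, 71, 58, 1] (same object as a)
`a[2] = 75` → a = [3, 8, 75, 58, 1] (same object as c); c = [3, 8, 75, 58, 1] (same object as a)
`b.append(982)` → b = [8, 71, 58, 982]
`print(a)` → prints [3, 8, 75, 58, 1]
`print(b)` → prints [8, 71, 58, 982]
`print(c)` → prints [3, 8, 75, 58, 1]

Answer:
[3, 8, 75, 58, 1]
[8, 71, 58, 982]
[3, 8, 75, 58, 1]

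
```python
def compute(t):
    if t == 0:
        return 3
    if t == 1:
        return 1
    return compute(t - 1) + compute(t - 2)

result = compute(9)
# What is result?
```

Build up from base cases: compute(0)=3, compute(1)=1, compute(2)=4, compute(3)=5, compute(4)=9, compute(5)=14, compute(6)=23, ..., compute(9)=97

Answer: 97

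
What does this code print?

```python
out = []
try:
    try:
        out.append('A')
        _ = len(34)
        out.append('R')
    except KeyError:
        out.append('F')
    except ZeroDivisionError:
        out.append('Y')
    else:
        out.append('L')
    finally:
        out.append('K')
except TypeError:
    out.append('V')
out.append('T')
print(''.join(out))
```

Execution trace: 'A' (try body) → 'K' (finally) → 'V' (outer except TypeError) → 'T' (after the try/except). Output: AKVT

Answer: AKVT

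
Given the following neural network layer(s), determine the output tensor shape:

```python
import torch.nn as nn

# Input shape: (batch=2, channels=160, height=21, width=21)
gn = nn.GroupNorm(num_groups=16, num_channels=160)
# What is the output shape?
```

Input: (2, 160, 21, 21) -> Output: (2, 160, 21, 21)

Answer: (2, 160, 21, 21)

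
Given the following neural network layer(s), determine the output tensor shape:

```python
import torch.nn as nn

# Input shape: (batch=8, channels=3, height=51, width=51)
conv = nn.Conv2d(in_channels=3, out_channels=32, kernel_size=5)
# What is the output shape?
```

Input: (8, 3, 51, 51) -> Output: (8, 32, 47, 47)

Answer: (8, 32, 47, 47)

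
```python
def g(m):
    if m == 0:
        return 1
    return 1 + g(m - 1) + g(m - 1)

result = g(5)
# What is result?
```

g(m) = 1 + 2·g(m-1), g(0)=1. Closed form: (1+1)·2^5 - 1 = 63.

Answer: 63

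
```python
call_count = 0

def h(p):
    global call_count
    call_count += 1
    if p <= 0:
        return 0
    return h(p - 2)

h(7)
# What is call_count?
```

Linear recursion stepping by 2: 5 calls from p=7 down to ≤0.

Answer: 5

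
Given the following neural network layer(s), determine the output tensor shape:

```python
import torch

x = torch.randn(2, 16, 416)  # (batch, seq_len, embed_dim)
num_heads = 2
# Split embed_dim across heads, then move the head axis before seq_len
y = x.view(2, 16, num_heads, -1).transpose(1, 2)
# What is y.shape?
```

Input: (2, 16, 416) -> head_dim = 416 // 2 = 208; after view: (2, 16, 2, 208) -> after transpose(1, 2): (2, 2, 16, 208) -> Output: (2, 2, 16, 208)

Answer: (2, 2, 16, 208)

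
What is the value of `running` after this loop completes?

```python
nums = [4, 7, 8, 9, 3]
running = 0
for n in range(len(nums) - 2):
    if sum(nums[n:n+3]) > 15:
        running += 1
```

Count windows with sum > 15
`running` takes the values: 0 → 1 → 2 → 3

Answer: 3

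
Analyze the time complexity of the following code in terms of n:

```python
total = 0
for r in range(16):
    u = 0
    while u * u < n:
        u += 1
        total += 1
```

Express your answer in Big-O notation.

Each loop level contributes: 1 × √n. Multiplying the contributions gives O(√n).

Answer: O(√n)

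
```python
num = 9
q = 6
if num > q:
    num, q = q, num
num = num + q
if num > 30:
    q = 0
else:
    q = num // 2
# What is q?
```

Trace:
`num = 9` → num = 9
`q = 6` → q = 6
`if num > q: ...` → num > q is True → num = 6; q = 9
`num = num + q` → num = 15
`if num > 30: ...` → num > 30 is False, take else branch → q = 7
So q = 7

Answer: 7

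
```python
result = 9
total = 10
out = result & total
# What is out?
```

Trace:
`result = 9` → result = 9
`total = 10` → total = 10
`out = result & total` → out = 8
So out = 8

Answer: 8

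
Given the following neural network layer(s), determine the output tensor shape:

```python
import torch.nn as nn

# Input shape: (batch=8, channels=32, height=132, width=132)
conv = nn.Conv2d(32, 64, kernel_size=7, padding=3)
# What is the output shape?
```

Input: (8, 32, 132, 132) -> Output: (8, 64, 132, 132)

Answer: (8, 64, 132, 132)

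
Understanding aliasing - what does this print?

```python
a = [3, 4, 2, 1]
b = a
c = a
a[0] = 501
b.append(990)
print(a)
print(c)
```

Key concept: multiple aliases.
Step by step:
`a = [3, 4, 2, 1]` → a = [3, 4, 2, 1]
`b = a` → b = [3, 4, 2, 1] (same object as a)
`c = a` → c = [3, 4, 2, 1] (same object as a, b)
`a[0] = 501` → a = [501, 4, 2, 1] (same object as b, c); b = [501, 4, 2, 1] (same object as a, c); c = [501, 4, 2, 1] (same object as a, b)
`b.append(990)` → a = [501, 4, 2, 1, 990] (same object as b, c); b = [501, 4, 2, 1, 990] (same object as a, c); c = [501, 4, 2, 1, 990] (same object as a, b)
`print(a)` → prints [501, 4, 2, 1, 990]
`print(c)` → prints [501, 4, 2, 1, 990]

Answer:
[501, 4, 2, 1, 990]
[501, 4, 2, 1, 990]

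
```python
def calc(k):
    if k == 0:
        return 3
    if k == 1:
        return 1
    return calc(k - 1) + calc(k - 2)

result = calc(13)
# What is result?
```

Build up from base cases: calc(0)=3, calc(1)=1, calc(2)=4, calc(3)=5, calc(4)=9, calc(5)=14, calc(6)=23, ..., calc(13)=665

Answer: 665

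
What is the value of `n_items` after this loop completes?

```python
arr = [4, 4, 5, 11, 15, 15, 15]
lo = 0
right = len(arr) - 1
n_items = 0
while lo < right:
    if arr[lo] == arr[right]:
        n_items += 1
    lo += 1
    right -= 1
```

Count matching pairs from ends
`n_items` takes the values: 0

Answer: 0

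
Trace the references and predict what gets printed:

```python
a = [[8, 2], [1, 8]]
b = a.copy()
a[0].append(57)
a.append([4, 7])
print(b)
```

Key concept: shallow copy with nested lists.
Step by step:
`a = [[8, 2], [1, 8]]` → a = [[8, 2], [1, 8]]
`b = a.copy()` → b = [[8, 2], [1, 8]]
`a[0].append(57)` → a = [[8, 2, 57], [1, 8]]; b = [[8, 2, 57], [1, 8]]
`a.append([4, 7])` → a = [[8, 2, 57], [1, 8], [4, 7]]
`print(b)` → prints [[8, 2, 57], [1, 8]]

Answer: [[8, 2, 57], [1, 8]]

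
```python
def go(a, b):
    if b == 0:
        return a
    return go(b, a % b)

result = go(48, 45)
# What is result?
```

go(48, 45) -> go(45, 3) -> go(3, 0) -> 3

Answer: 3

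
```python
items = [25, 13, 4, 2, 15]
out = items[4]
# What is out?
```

Trace:
`items = [25, 13, 4, 2, 15]` → items = [25, 13, 4, 2, 15]
`out = items[4]` → out = 15
So out = 15

Answer: 15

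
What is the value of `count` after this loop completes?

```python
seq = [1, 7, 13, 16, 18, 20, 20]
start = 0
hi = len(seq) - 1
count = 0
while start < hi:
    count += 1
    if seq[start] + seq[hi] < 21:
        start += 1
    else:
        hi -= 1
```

Steps to find pair summing to 21
`count` takes the values: 0 → 1 → 2 → 3 → 4 → 5 → 6

Answer: 6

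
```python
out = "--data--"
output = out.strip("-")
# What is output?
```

Trace:
`out = "--data--"` → out = '--data--'
`output = out.strip("-")` → output = 'data'
So output = 'data'

Answer: 'data'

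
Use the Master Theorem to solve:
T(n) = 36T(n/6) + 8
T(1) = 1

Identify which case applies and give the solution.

a=36, b=6, f(n)=8. log_6(36) = 2. Since c=0 < 2, Case 1 applies: T(n) = Θ(n^log_b(a)) = O(n^2).

Answer: O(n^2) - Case 1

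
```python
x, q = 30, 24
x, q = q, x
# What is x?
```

Trace:
`x, q = 30, 24` → x = 30; q = 24
`x, q = q, x` → x = 24; q = 30
So x = 24

Answer: 24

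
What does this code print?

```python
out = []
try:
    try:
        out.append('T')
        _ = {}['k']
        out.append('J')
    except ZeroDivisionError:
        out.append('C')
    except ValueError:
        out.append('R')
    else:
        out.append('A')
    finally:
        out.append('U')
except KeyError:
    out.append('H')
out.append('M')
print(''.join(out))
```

Execution trace: 'T' (inner try body) → 'U' (inner finally) → 'H' (outer except KeyError) → 'M' (after the try/except). Output: TUHM

Answer: TUHM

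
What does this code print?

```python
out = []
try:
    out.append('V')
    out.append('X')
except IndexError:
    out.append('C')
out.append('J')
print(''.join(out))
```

Execution trace: 'V' (try body) → 'X' (try body, no exception) → 'J' (after the try/except). Output: VXJ

Answer: VXJ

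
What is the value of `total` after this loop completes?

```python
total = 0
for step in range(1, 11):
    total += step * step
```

Sum of squares 1² to 10² = 385
`total` takes the values: 0 → 1 → 5 → 14 → 30 → 55 → 91 → 140 → 204 → 285 → 385

Answer: 385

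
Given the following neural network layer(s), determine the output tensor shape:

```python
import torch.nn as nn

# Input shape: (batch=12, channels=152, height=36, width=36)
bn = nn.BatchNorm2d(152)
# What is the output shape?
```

Input: (12, 152, 36, 36) -> Output: (12, 152, 36, 36)

Answer: (12, 152, 36, 36)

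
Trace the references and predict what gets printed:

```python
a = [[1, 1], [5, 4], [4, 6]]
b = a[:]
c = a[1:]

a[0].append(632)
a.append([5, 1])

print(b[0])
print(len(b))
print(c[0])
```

Key concept: slice with nested mutation.
Step by step:
`a = [[1, 1], [5, 4], [4, 6]]` → a = [[1, 1], [5, 4], [4, 6]]
`b = a[:]` → b = [[1, 1], [5, 4], [4, 6]]
`c = a[1:]` → c = [[5, 4], [4, 6]]
`a[0].append(632)` → a = [[1, 1, 632], [5, 4], [4, 6]]; b = [[1, 1, 632], [5, 4], [4, 6]]
`a.append([5, 1])` → a = [[1, 1, 632], [5, 4], [4, 6], [5, 1]]
`print(b[0])` → prints [1, 1, 632]
`print(len(b))` → prints 3
`print(c[0])` → prints [5, 4]

Answer:
[1, 1, 632]
3
[5, 4]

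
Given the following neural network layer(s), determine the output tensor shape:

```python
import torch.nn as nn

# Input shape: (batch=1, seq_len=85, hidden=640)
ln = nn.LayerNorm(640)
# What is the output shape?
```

Input: (1, 85, 640) -> Output: (1, 85, 640)

Answer: (1, 85, 640)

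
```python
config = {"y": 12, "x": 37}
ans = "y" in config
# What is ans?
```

Trace:
`config = {"y": 12, "x": 37}` → config = {'y': 12, 'x': 37}
`ans = "y" in config` → ans = True
So ans = True

Answer: True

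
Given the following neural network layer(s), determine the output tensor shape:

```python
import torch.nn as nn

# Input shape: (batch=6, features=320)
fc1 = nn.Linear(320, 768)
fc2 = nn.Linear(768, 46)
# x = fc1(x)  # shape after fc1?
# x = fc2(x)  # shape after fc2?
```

Input: (6, 320) -> after fc1: (6, 768) -> Output: (6, 46)

Answer: (6, 46)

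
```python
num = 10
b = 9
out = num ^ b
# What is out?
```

Trace:
`num = 10` → num = 10
`b = 9` → b = 9
`out = num ^ b` → out = 3
So out = 3

Answer: 3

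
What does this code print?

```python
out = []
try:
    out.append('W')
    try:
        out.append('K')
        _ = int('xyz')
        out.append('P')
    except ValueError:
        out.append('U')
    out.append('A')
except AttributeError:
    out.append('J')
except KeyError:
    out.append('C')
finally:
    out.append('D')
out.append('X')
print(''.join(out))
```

Execution trace: 'W' (try body) → 'K' (inner try body) → 'U' (inner except ValueError) → 'A' (try body, no exception) → 'D' (finally) → 'X' (after the try/except). Output: WKUADX

Answer: WKUADX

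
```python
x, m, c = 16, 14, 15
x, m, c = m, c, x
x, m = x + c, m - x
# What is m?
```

Trace:
`x, m, c = 16, 14, 15` → x = 16; m = 14; c = 15
`x, m, c = m, c, x` → x = 14; m = 15; c = 16
`x, m = x + c, m - x` → x = 30; m = 1
So m = 1

Answer: 1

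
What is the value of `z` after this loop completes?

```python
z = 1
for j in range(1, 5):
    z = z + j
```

Start at 1, add 1 through 4
`z` takes the values: 1 → 2 → 4 → 7 → 11

Answer: 11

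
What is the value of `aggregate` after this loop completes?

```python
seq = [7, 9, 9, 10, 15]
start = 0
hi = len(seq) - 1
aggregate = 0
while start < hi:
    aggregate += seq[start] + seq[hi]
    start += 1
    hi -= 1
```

Sum of pairs from ends
`aggregate` takes the values: 0 → 22 → 41

Answer: 41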